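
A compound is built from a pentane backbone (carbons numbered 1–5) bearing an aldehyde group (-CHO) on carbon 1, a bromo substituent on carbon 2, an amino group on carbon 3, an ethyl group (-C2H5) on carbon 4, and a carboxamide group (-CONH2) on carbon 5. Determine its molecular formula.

Atom tally by fragment:
  OHCCH2 → C:2 H:3 O:1
  CH(Br) → C:1 H:1 Br:1
  CH(NH2) → C:1 H:3 N:1
  CH(C2H5) → C:3 H:6
  CH2CONH2 → C:2 H:4 O:1 N:1
Element totals:
  C: 9
  H: 17
  Br: 1
  N: 2
  O: 2

C9H17BrN2O2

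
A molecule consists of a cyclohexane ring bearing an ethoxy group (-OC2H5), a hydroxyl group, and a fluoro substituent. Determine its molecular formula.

C8H15FO2

Atom tally by fragment:
  cyclohexane ring core → C:6 H:12
  (− 3 ring H displaced by substituents)
  + OC2H5 → C:2 H:5 O:1
  + OH → O:1 H:1
  + F → F:1
Element totals:
  C: 8
  H: 15
  F: 1
  O: 2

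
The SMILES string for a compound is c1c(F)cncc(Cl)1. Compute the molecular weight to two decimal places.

131.53 g/mol

Atom tally by fragment:
  pyridine ring core → C:5 H:5 N:1
  (− 2 ring H displaced by substituents)
  + F → F:1
  + Cl → Cl:1
Element totals:
  C: 5
  H: 3
  Cl: 1
  F: 1
  N: 1
Molecular formula: C5H3ClFN.
  M = 5(12.011) + 3(1.008) + 35.45 + 18.998 + 14.007
    = 60.055 + 3.024 + 35.450 + 18.998 + 14.007 = 131.534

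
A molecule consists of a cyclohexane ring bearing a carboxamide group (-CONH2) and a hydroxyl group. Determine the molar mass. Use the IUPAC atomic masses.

Atom tally by fragment:
  cyclohexane ring core → C:6 H:12
  (− 2 ring H displaced by substituents)
  + CONH2 → C:1 H:2 O:1 N:1
  + OH → O:1 H:1
Element totals:
  C: 7
  H: 13
  N: 1
  O: 2
Molecular formula: C7H13NO2.
  M = 7(12.011) + 13(1.008) + 14.007 + 2(15.999)
    = 84.077 + 13.104 + 14.007 + 31.998 = 143.186

143.19 g/mol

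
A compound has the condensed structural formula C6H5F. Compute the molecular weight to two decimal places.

Atom tally by fragment:
  benzene ring core → C:6 H:6
  (− 1 ring H displaced by substituents)
  + F → F:1
Element totals:
  C: 6
  H: 5
  F: 1
Molecular formula: C6H5F.
  M = 6(12.011) + 5(1.008) + 18.998
    = 72.066 + 5.040 + 18.998 = 96.104

96.10 g/mol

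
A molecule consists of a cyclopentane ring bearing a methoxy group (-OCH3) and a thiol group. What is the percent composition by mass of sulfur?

Atom tally by fragment:
  cyclopentane ring core → C:5 H:10
  (− 2 ring H displaced by substituents)
  + OCH3 → C:1 H:3 O:1
  + SH → S:1 H:1
Element totals:
  C: 6
  H: 12
  O: 1
  S: 1
Molecular formula: C6H12OS.
Molar mass = 132.221 g/mol.
Mass from S: 1 × 32.06 = 32.060 g/mol.
%S = 32.060 / 132.221 × 100 = 24.25%.

24.25%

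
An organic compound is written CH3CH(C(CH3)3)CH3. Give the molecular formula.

C7H16

Atom tally by fragment:
  CH3 → C:1 H:3
  CH(C(CH3)3) → C:5 H:10
  CH3 → C:1 H:3
Element totals:
  C: 7
  H: 16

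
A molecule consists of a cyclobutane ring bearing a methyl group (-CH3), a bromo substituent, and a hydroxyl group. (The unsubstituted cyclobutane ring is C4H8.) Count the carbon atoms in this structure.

Atom tally by fragment:
  cyclobutane ring core → C:4 H:8
  (− 3 ring H displaced by substituents)
  + CH3 → C:1 H:3
  + Br → Br:1
  + OH → O:1 H:1
Element totals:
  C: 5
  H: 9
  Br: 1
  O: 1

5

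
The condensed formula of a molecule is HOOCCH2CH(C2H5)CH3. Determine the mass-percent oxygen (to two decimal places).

27.55%

Atom tally by fragment:
  HOOCCH2 → C:2 H:3 O:2
  CH(C2H5) → C:3 H:6
  CH3 → C:1 H:3
Element totals:
  C: 6
  H: 12
  O: 2
Molecular formula: C6H12O2.
Molar mass = 116.160 g/mol.
Mass from O: 2 × 15.999 = 31.998 g/mol.
%O = 31.998 / 116.160 × 100 = 27.55%.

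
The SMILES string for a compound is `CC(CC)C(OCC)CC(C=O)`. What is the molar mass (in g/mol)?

172.27 g/mol

Atom tally by fragment:
  CH3 → C:1 H:3
  CH(C2H5) → C:3 H:6
  CH(OC2H5) → C:3 H:6 O:1
  CH2 → C:1 H:2
  CH2CHO → C:2 H:3 O:1
Element totals:
  C: 10
  H: 20
  O: 2
Molecular formula: C10H20O2.
  M = 10(12.011) + 20(1.008) + 2(15.999)
    = 120.110 + 20.160 + 31.998 = 172.268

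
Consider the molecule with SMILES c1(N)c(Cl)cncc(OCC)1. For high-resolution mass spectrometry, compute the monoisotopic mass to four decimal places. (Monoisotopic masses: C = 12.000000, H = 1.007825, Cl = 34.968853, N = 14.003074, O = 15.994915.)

Atom tally by fragment:
  pyridine ring core → C:5 H:5 N:1
  (− 3 ring H displaced by substituents)
  + NH2 → N:1 H:2
  + Cl → Cl:1
  + OC2H5 → C:2 H:5 O:1
Element totals:
  C: 7
  H: 9
  Cl: 1
  N: 2
  O: 1
Molecular formula: C7H9ClN2O.
  M = 7(12.0) + 9(1.007825) + 34.968853 + 2(14.003074) + 15.994915
    = 84.000000 + 9.070425 + 34.968853 + 28.006148 + 15.994915 = 172.040341

172.0403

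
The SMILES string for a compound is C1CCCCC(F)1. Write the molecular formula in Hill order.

Atom tally by fragment:
  cyclohexane ring core → C:6 H:12
  (− 1 ring H displaced by substituents)
  + F → F:1
Element totals:
  C: 6
  H: 11
  F: 1

C6H11F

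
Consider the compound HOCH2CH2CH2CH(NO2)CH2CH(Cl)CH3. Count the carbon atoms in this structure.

7

Atom tally by fragment:
  HOCH2 → C:1 H:3 O:1
  CH2 → C:1 H:2
  CH2 → C:1 H:2
  CH(NO2) → C:1 H:1 N:1 O:2
  CH2 → C:1 H:2
  CH(Cl) → C:1 H:1 Cl:1
  CH3 → C:1 H:3
Element totals:
  C: 7
  H: 14
  Cl: 1
  N: 1
  O: 3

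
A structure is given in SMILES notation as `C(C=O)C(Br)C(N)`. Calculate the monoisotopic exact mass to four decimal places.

164.9789

Atom tally by fragment:
  OHCCH2 → C:2 H:3 O:1
  CH(Br) → C:1 H:1 Br:1
  CH2NH2 → C:1 H:4 N:1
Element totals:
  C: 4
  H: 8
  Br: 1
  N: 1
  O: 1
Molecular formula: C4H8BrNO.
  M = 4(12.0) + 8(1.007825) + 78.918338 + 14.003074 + 15.994915
    = 48.000000 + 8.062600 + 78.918338 + 14.003074 + 15.994915 = 164.978927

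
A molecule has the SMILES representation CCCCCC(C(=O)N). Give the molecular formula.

C7H15NO

Atom tally by fragment:
  CH3 → C:1 H:3
  CH2 → C:1 H:2
  CH2 → C:1 H:2
  CH2 → C:1 H:2
  CH2 → C:1 H:2
  CH2CONH2 → C:2 H:4 O:1 N:1
Element totals:
  C: 7
  H: 15
  N: 1
  O: 1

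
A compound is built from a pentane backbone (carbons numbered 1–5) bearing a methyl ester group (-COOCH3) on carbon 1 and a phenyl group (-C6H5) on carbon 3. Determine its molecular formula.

C13H18O2

Atom tally by fragment:
  CH3OOCCH2 → C:3 H:5 O:2
  CH2 → C:1 H:2
  CH(C6H5) → C:7 H:6
  CH2 → C:1 H:2
  CH3 → C:1 H:3
Element totals:
  C: 13
  H: 18
  O: 2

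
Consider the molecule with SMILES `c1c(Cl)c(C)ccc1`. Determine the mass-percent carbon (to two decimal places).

Atom tally by fragment:
  benzene ring core → C:6 H:6
  (− 2 ring H displaced by substituents)
  + Cl → Cl:1
  + CH3 → C:1 H:3
Element totals:
  C: 7
  H: 7
  Cl: 1
Molecular formula: C7H7Cl.
Molar mass = 126.583 g/mol.
Mass from C: 7 × 12.011 = 84.077 g/mol.
%C = 84.077 / 126.583 × 100 = 66.42%.

66.42%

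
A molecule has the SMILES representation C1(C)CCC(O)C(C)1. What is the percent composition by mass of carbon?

Atom tally by fragment:
  cyclopentane ring core → C:5 H:10
  (− 3 ring H displaced by substituents)
  + CH3 → C:1 H:3
  + OH → O:1 H:1
  + CH3 → C:1 H:3
Element totals:
  C: 7
  H: 14
  O: 1
Molecular formula: C7H14O.
Molar mass = 114.188 g/mol.
Mass from C: 7 × 12.011 = 84.077 g/mol.
%C = 84.077 / 114.188 × 100 = 73.63%.

73.63%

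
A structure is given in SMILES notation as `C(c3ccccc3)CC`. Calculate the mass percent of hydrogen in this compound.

10.06%

Atom tally by fragment:
  C6H5CH2 → C:7 H:7
  CH2 → C:1 H:2
  CH3 → C:1 H:3
Element totals:
  C: 9
  H: 12
Molecular formula: C9H12.
Molar mass = 120.195 g/mol.
Mass from H: 12 × 1.008 = 12.096 g/mol.
%H = 12.096 / 120.195 × 100 = 10.06%.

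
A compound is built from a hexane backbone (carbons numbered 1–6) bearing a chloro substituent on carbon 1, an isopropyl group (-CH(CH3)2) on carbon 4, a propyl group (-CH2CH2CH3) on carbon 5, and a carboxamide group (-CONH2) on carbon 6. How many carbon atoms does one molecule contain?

Atom tally by fragment:
  ClCH2 → C:1 H:2 Cl:1
  CH2 → C:1 H:2
  CH2 → C:1 H:2
  CH(CH(CH3)2) → C:4 H:8
  CH(CH2CH2CH3) → C:4 H:8
  CH2CONH2 → C:2 H:4 O:1 N:1
Element totals:
  C: 13
  H: 26
  Cl: 1
  N: 1
  O: 1

13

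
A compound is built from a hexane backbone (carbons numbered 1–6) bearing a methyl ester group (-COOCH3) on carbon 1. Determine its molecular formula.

Atom tally by fragment:
  CH3OOCCH2 → C:3 H:5 O:2
  CH2 → C:1 H:2
  CH2 → C:1 H:2
  CH2 → C:1 H:2
  CH2 → C:1 H:2
  CH3 → C:1 H:3
Element totals:
  C: 8
  H: 16
  O: 2

C8H16O2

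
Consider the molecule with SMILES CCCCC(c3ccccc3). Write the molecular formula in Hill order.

Atom tally by fragment:
  CH3 → C:1 H:3
  CH2 → C:1 H:2
  CH2 → C:1 H:2
  CH2 → C:1 H:2
  CH2C6H5 → C:7 H:7
Element totals:
  C: 11
  H: 16

C11H16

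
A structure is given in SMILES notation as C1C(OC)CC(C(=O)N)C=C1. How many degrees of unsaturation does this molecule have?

Atom tally by fragment:
  cyclohexene ring core → C:6 H:10
  (− 2 ring H displaced by substituents)
  + OCH3 → C:1 H:3 O:1
  + CONH2 → C:1 H:2 O:1 N:1
Element totals:
  C: 8
  H: 13
  N: 1
  O: 2
Molecular formula: C8H13NO2.
DoU = (2C + 2 + N − H − X) / 2 = (2·8 + 2 + 1 − 13 − 0) / 2 = 3.

3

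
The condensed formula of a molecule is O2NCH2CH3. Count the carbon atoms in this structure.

Atom tally by fragment:
  O2NCH2 → C:1 H:2 N:1 O:2
  CH3 → C:1 H:3
Element totals:
  C: 2
  H: 5
  N: 1
  O: 2

2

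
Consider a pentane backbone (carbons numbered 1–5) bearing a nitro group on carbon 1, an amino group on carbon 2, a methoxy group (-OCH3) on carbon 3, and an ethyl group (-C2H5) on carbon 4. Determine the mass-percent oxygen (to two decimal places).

Atom tally by fragment:
  O2NCH2 → C:1 H:2 N:1 O:2
  CH(NH2) → C:1 H:3 N:1
  CH(OCH3) → C:2 H:4 O:1
  CH(C2H5) → C:3 H:6
  CH3 → C:1 H:3
Element totals:
  C: 8
  H: 18
  N: 2
  O: 3
Molecular formula: C8H18N2O3.
Molar mass = 190.243 g/mol.
Mass from O: 3 × 15.999 = 47.997 g/mol.
%O = 47.997 / 190.243 × 100 = 25.23%.

25.23%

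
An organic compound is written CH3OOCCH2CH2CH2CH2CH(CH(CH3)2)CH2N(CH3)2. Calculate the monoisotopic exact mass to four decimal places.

229.2042

Atom tally by fragment:
  CH3OOCCH2 → C:3 H:5 O:2
  CH2 → C:1 H:2
  CH2 → C:1 H:2
  CH2 → C:1 H:2
  CH(CH(CH3)2) → C:4 H:8
  CH2N(CH3)2 → C:3 H:8 N:1
Element totals:
  C: 13
  H: 27
  N: 1
  O: 2
Molecular formula: C13H27NO2.
  M = 13(12.0) + 27(1.007825) + 14.003074 + 2(15.994915)
    = 156.000000 + 27.211275 + 14.003074 + 31.989830 = 229.204179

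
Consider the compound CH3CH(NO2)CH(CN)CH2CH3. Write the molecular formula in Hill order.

Atom tally by fragment:
  CH3 → C:1 H:3
  CH(NO2) → C:1 H:1 N:1 O:2
  CH(CN) → C:2 H:1 N:1
  CH2 → C:1 H:2
  CH3 → C:1 H:3
Element totals:
  C: 6
  H: 10
  N: 2
  O: 2

C6H10N2O2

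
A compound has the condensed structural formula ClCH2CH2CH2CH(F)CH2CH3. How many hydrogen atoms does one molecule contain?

12

Atom tally by fragment:
  ClCH2 → C:1 H:2 Cl:1
  CH2 → C:1 H:2
  CH2 → C:1 H:2
  CH(F) → C:1 H:1 F:1
  CH2 → C:1 H:2
  CH3 → C:1 H:3
Element totals:
  C: 6
  H: 12
  Cl: 1
  F: 1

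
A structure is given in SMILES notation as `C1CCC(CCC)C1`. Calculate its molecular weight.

Atom tally by fragment:
  cyclopentane ring core → C:5 H:10
  (− 1 ring H displaced by substituents)
  + CH2CH2CH3 → C:3 H:7
Element totals:
  C: 8
  H: 16
Molecular formula: C8H16.
  M = 8(12.011) + 16(1.008)
    = 96.088 + 16.128 = 112.216

112.22 g/mol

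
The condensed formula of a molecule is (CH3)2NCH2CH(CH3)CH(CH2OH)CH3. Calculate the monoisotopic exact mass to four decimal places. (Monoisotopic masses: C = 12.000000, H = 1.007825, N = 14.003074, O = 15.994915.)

Atom tally by fragment:
  (CH3)2NCH2 → C:3 H:8 N:1
  CH(CH3) → C:2 H:4
  CH(CH2OH) → C:2 H:4 O:1
  CH3 → C:1 H:3
Element totals:
  C: 8
  H: 19
  N: 1
  O: 1
Molecular formula: C8H19NO.
  M = 8(12.0) + 19(1.007825) + 14.003074 + 15.994915
    = 96.000000 + 19.148675 + 14.003074 + 15.994915 = 145.146664

145.1467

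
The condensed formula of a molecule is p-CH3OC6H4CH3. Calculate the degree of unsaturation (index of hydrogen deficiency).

4

Element totals:
  C: 8
  H: 10
  O: 1
Molecular formula: C8H10O.
DoU = (2C + 2 + N − H − X) / 2 = (2·8 + 2 + 0 − 10 − 0) / 2 = 4.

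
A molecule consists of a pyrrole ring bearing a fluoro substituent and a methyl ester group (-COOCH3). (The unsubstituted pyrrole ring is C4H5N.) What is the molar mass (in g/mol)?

143.12 g/mol

Atom tally by fragment:
  pyrrole ring core → C:4 H:5 N:1
  (− 2 ring H displaced by substituents)
  + F → F:1
  + COOCH3 → C:2 H:3 O:2
Element totals:
  C: 6
  H: 6
  F: 1
  N: 1
  O: 2
Molecular formula: C6H6FNO2.
  M = 6(12.011) + 6(1.008) + 18.998 + 14.007 + 2(15.999)
    = 72.066 + 6.048 + 18.998 + 14.007 + 31.998 = 143.117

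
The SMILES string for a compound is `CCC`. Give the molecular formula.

C3H8

Atom tally by fragment:
  CH3 → C:1 H:3
  CH2 → C:1 H:2
  CH3 → C:1 H:3
Element totals:
  C: 3
  H: 8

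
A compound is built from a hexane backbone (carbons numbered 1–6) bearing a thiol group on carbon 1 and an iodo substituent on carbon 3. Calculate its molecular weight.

244.13 g/mol

Atom tally by fragment:
  HSCH2 → C:1 H:3 S:1
  CH2 → C:1 H:2
  CH(I) → C:1 H:1 I:1
  CH2 → C:1 H:2
  CH2 → C:1 H:2
  CH3 → C:1 H:3
Element totals:
  C: 6
  H: 13
  I: 1
  S: 1
Molecular formula: C6H13IS.
  M = 6(12.011) + 13(1.008) + 126.904 + 32.06
    = 72.066 + 13.104 + 126.904 + 32.060 = 244.134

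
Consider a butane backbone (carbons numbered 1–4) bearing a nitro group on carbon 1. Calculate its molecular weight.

103.12 g/mol

Atom tally by fragment:
  O2NCH2 → C:1 H:2 N:1 O:2
  CH2 → C:1 H:2
  CH2 → C:1 H:2
  CH3 → C:1 H:3
Element totals:
  C: 4
  H: 9
  N: 1
  O: 2
Molecular formula: C4H9NO2.
  M = 4(12.011) + 9(1.008) + 14.007 + 2(15.999)
    = 48.044 + 9.072 + 14.007 + 31.998 = 103.121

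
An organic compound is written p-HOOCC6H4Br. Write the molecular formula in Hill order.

C7H5BrO2

Element totals:
  C: 7
  H: 5
  Br: 1
  O: 2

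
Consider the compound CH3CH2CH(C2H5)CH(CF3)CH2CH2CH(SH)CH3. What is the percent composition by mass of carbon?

Atom tally by fragment:
  CH3 → C:1 H:3
  CH2 → C:1 H:2
  CH(C2H5) → C:3 H:6
  CH(CF3) → C:2 H:1 F:3
  CH2 → C:1 H:2
  CH2 → C:1 H:2
  CH(SH) → C:1 H:2 S:1
  CH3 → C:1 H:3
Element totals:
  C: 11
  H: 21
  F: 3
  S: 1
Molecular formula: C11H21F3S.
Molar mass = 242.343 g/mol.
Mass from C: 11 × 12.011 = 132.121 g/mol.
%C = 132.121 / 242.343 × 100 = 54.52%.

54.52%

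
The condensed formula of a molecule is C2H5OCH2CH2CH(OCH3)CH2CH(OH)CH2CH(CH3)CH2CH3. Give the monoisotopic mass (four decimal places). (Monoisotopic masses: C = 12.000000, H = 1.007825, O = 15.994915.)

Element totals:
  C: 13
  H: 28
  O: 3
Molecular formula: C13H28O3.
  M = 13(12.0) + 28(1.007825) + 3(15.994915)
    = 156.000000 + 28.219100 + 47.984745 = 232.203845

232.2038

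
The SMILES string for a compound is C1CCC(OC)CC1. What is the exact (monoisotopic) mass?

Atom tally by fragment:
  cyclohexane ring core → C:6 H:12
  (− 1 ring H displaced by substituents)
  + OCH3 → C:1 H:3 O:1
Element totals:
  C: 7
  H: 14
  O: 1
Molecular formula: C7H14O.
  M = 7(12.0) + 14(1.007825) + 15.994915
    = 84.000000 + 14.109550 + 15.994915 = 114.104465

114.1045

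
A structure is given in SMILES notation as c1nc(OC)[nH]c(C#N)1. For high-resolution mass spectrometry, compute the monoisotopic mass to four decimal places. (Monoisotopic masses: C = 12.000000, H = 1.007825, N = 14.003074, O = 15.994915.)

123.0433

Atom tally by fragment:
  imidazole ring core → C:3 H:4 N:2
  (− 2 ring H displaced by substituents)
  + OCH3 → C:1 H:3 O:1
  + CN → C:1 N:1
Element totals:
  C: 5
  H: 5
  N: 3
  O: 1
Molecular formula: C5H5N3O.
  M = 5(12.0) + 5(1.007825) + 3(14.003074) + 15.994915
    = 60.000000 + 5.039125 + 42.009222 + 15.994915 = 123.043262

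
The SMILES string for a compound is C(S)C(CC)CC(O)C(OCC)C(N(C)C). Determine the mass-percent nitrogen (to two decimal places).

5.62%

Atom tally by fragment:
  HSCH2 → C:1 H:3 S:1
  CH(C2H5) → C:3 H:6
  CH2 → C:1 H:2
  CH(OH) → C:1 H:2 O:1
  CH(OC2H5) → C:3 H:6 O:1
  CH2N(CH3)2 → C:3 H:8 N:1
Element totals:
  C: 12
  H: 27
  N: 1
  O: 2
  S: 1
Molecular formula: C12H27NO2S.
Molar mass = 249.413 g/mol.
Mass from N: 1 × 14.007 = 14.007 g/mol.
%N = 14.007 / 249.413 × 100 = 5.62%.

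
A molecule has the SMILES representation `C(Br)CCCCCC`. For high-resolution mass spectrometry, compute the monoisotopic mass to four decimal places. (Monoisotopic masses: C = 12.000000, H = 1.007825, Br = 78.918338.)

Atom tally by fragment:
  BrCH2 → C:1 H:2 Br:1
  CH2 → C:1 H:2
  CH2 → C:1 H:2
  CH2 → C:1 H:2
  CH2 → C:1 H:2
  CH2 → C:1 H:2
  CH3 → C:1 H:3
Element totals:
  C: 7
  H: 15
  Br: 1
Molecular formula: C7H15Br.
  M = 7(12.0) + 15(1.007825) + 78.918338
    = 84.000000 + 15.117375 + 78.918338 = 178.035713

178.0357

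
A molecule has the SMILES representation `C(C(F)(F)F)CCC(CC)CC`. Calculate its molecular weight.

Atom tally by fragment:
  F3CCH2 → C:2 H:2 F:3
  CH2 → C:1 H:2
  CH2 → C:1 H:2
  CH(C2H5) → C:3 H:6
  CH2 → C:1 H:2
  CH3 → C:1 H:3
Element totals:
  C: 9
  H: 17
  F: 3
Molecular formula: C9H17F3.
  M = 9(12.011) + 17(1.008) + 3(18.998)
    = 108.099 + 17.136 + 56.994 = 182.229

182.23 g/mol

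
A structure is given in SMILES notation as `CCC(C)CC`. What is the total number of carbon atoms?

6

Atom tally by fragment:
  CH3 → C:1 H:3
  CH2 → C:1 H:2
  CH(CH3) → C:2 H:4
  CH2 → C:1 H:2
  CH3 → C:1 H:3
Element totals:
  C: 6
  H: 14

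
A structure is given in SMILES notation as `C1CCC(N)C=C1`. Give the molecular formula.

Atom tally by fragment:
  cyclohexene ring core → C:6 H:10
  (− 1 ring H displaced by substituents)
  + NH2 → N:1 H:2
Element totals:
  C: 6
  H: 11
  N: 1

C6H11N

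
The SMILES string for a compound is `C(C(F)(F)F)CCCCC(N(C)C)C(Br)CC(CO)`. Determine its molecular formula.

Atom tally by fragment:
  F3CCH2 → C:2 H:2 F:3
  CH2 → C:1 H:2
  CH2 → C:1 H:2
  CH2 → C:1 H:2
  CH2 → C:1 H:2
  CH(N(CH3)2) → C:3 H:7 N:1
  CH(Br) → C:1 H:1 Br:1
  CH2 → C:1 H:2
  CH2CH2OH → C:2 H:5 O:1
Element totals:
  C: 13
  H: 25
  Br: 1
  F: 3
  N: 1
  O: 1

C13H25BrF3NO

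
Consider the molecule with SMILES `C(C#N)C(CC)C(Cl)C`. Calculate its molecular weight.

145.63 g/mol

Atom tally by fragment:
  NCCH2 → C:2 H:2 N:1
  CH(C2H5) → C:3 H:6
  CH(Cl) → C:1 H:1 Cl:1
  CH3 → C:1 H:3
Element totals:
  C: 7
  H: 12
  Cl: 1
  N: 1
Molecular formula: C7H12ClN.
  M = 7(12.011) + 12(1.008) + 35.45 + 14.007
    = 84.077 + 12.096 + 35.450 + 14.007 = 145.630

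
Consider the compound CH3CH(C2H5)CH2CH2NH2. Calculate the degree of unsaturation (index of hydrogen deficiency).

Element totals:
  C: 6
  H: 15
  N: 1
Molecular formula: C6H15N.
DoU = (2C + 2 + N − H − X) / 2 = (2·6 + 2 + 1 − 15 − 0) / 2 = 0.

0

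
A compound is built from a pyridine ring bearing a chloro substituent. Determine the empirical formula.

Atom tally by fragment:
  pyridine ring core → C:5 H:5 N:1
  (− 1 ring H displaced by substituents)
  + Cl → Cl:1
Element totals:
  C: 5
  H: 4
  Cl: 1
  N: 1
Molecular formula: C5H4ClN.
gcd of subscripts (5, 1, 4, 1) = 1, so the empirical formula equals the molecular formula.

C5H4ClN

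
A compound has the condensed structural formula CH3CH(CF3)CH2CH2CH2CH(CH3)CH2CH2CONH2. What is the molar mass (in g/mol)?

239.28 g/mol

Element totals:
  C: 11
  H: 20
  F: 3
  N: 1
  O: 1
Molecular formula: C11H20F3NO.
  M = 11(12.011) + 20(1.008) + 3(18.998) + 14.007 + 15.999
    = 132.121 + 20.160 + 56.994 + 14.007 + 15.999 = 239.281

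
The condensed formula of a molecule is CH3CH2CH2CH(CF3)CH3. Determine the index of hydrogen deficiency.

Atom tally by fragment:
  CH3 → C:1 H:3
  CH2 → C:1 H:2
  CH2 → C:1 H:2
  CH(CF3) → C:2 H:1 F:3
  CH3 → C:1 H:3
Element totals:
  C: 6
  H: 11
  F: 3
Molecular formula: C6H11F3.
DoU = (2C + 2 + N − H − X) / 2 = (2·6 + 2 + 0 − 11 − 3) / 2 = 0.

0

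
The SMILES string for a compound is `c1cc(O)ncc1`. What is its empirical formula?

Atom tally by fragment:
  pyridine ring core → C:5 H:5 N:1
  (− 1 ring H displaced by substituents)
  + OH → O:1 H:1
Element totals:
  C: 5
  H: 5
  N: 1
  O: 1
Molecular formula: C5H5NO.
gcd of subscripts (5, 5, 1, 1) = 1, so the empirical formula equals the molecular formula.

C5H5NO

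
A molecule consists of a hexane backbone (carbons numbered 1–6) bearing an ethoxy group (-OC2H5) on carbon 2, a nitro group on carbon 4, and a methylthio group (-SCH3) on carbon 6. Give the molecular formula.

Atom tally by fragment:
  CH3 → C:1 H:3
  CH(OC2H5) → C:3 H:6 O:1
  CH2 → C:1 H:2
  CH(NO2) → C:1 H:1 N:1 O:2
  CH2 → C:1 H:2
  CH2SCH3 → C:2 H:5 S:1
Element totals:
  C: 9
  H: 19
  N: 1
  O: 3
  S: 1

C9H19NO3S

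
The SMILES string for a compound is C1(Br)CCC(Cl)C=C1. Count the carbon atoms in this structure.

6

Atom tally by fragment:
  cyclohexene ring core → C:6 H:10
  (− 2 ring H displaced by substituents)
  + Br → Br:1
  + Cl → Cl:1
Element totals:
  C: 6
  H: 8
  Br: 1
  Cl: 1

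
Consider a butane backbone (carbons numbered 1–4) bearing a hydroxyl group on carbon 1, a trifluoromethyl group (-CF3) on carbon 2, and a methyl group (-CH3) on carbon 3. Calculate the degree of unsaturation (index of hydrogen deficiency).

0

Atom tally by fragment:
  HOCH2 → C:1 H:3 O:1
  CH(CF3) → C:2 H:1 F:3
  CH(CH3) → C:2 H:4
  CH3 → C:1 H:3
Element totals:
  C: 6
  H: 11
  F: 3
  O: 1
Molecular formula: C6H11F3O.
DoU = (2C + 2 + N − H − X) / 2 = (2·6 + 2 + 0 − 11 − 3) / 2 = 0.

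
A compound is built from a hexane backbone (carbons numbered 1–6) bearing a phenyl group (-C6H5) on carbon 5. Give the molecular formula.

C12H18

Atom tally by fragment:
  CH3 → C:1 H:3
  CH2 → C:1 H:2
  CH2 → C:1 H:2
  CH2 → C:1 H:2
  CH(C6H5) → C:7 H:6
  CH3 → C:1 H:3
Element totals:
  C: 12
  H: 18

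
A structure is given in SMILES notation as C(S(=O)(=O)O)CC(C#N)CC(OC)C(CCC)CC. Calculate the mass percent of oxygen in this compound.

Atom tally by fragment:
  HO3SCH2 → C:1 H:3 S:1 O:3
  CH2 → C:1 H:2
  CH(CN) → C:2 H:1 N:1
  CH2 → C:1 H:2
  CH(OCH3) → C:2 H:4 O:1
  CH(CH2CH2CH3) → C:4 H:8
  CH2 → C:1 H:2
  CH3 → C:1 H:3
Element totals:
  C: 13
  H: 25
  N: 1
  O: 4
  S: 1
Molecular formula: C13H25NO4S.
Molar mass = 291.406 g/mol.
Mass from O: 4 × 15.999 = 63.996 g/mol.
%O = 63.996 / 291.406 × 100 = 21.96%.

21.96%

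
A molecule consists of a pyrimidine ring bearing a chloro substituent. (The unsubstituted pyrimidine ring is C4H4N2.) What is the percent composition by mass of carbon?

Atom tally by fragment:
  pyrimidine ring core → C:4 H:4 N:2
  (− 1 ring H displaced by substituents)
  + Cl → Cl:1
Element totals:
  C: 4
  H: 3
  Cl: 1
  N: 2
Molecular formula: C4H3ClN2.
Molar mass = 114.532 g/mol.
Mass from C: 4 × 12.011 = 48.044 g/mol.
%C = 48.044 / 114.532 × 100 = 41.95%.

41.95%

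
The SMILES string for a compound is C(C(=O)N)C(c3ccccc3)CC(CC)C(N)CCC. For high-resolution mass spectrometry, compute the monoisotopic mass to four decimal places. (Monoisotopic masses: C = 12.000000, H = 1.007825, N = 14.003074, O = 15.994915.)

276.2202

Atom tally by fragment:
  H2NOCCH2 → C:2 H:4 O:1 N:1
  CH(C6H5) → C:7 H:6
  CH2 → C:1 H:2
  CH(C2H5) → C:3 H:6
  CH(NH2) → C:1 H:3 N:1
  CH2 → C:1 H:2
  CH2 → C:1 H:2
  CH3 → C:1 H:3
Element totals:
  C: 17
  H: 28
  N: 2
  O: 1
Molecular formula: C17H28N2O.
  M = 17(12.0) + 28(1.007825) + 2(14.003074) + 15.994915
    = 204.000000 + 28.219100 + 28.006148 + 15.994915 = 276.220163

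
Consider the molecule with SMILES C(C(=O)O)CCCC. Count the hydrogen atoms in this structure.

Atom tally by fragment:
  HOOCCH2 → C:2 H:3 O:2
  CH2 → C:1 H:2
  CH2 → C:1 H:2
  CH2 → C:1 H:2
  CH3 → C:1 H:3
Element totals:
  C: 6
  H: 12
  O: 2

12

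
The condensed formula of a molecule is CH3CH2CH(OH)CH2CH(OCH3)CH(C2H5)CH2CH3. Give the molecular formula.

Element totals:
  C: 11
  H: 24
  O: 2

C11H24O2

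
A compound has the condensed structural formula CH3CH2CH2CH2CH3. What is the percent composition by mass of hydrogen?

16.76%

Atom tally by fragment:
  CH3 → C:1 H:3
  CH2 → C:1 H:2
  CH2 → C:1 H:2
  CH2 → C:1 H:2
  CH3 → C:1 H:3
Element totals:
  C: 5
  H: 12
Molecular formula: C5H12.
Molar mass = 72.151 g/mol.
Mass from H: 12 × 1.008 = 12.096 g/mol.
%H = 12.096 / 72.151 × 100 = 16.76%.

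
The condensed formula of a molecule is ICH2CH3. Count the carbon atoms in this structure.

2

Atom tally by fragment:
  ICH2 → C:1 H:2 I:1
  CH3 → C:1 H:3
Element totals:
  C: 2
  H: 5
  I: 1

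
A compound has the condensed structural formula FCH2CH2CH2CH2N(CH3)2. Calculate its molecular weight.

Atom tally by fragment:
  FCH2 → C:1 H:2 F:1
  CH2 → C:1 H:2
  CH2 → C:1 H:2
  CH2N(CH3)2 → C:3 H:8 N:1
Element totals:
  C: 6
  H: 14
  F: 1
  N: 1
Molecular formula: C6H14FN.
  M = 6(12.011) + 14(1.008) + 18.998 + 14.007
    = 72.066 + 14.112 + 18.998 + 14.007 = 119.183

119.18 g/mol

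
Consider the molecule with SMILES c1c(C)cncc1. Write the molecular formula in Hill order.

C6H7N

Atom tally by fragment:
  pyridine ring core → C:5 H:5 N:1
  (− 1 ring H displaced by substituents)
  + CH3 → C:1 H:3
Element totals:
  C: 6
  H: 7
  N: 1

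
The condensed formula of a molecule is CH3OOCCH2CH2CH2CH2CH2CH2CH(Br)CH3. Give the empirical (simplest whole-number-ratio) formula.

Atom tally by fragment:
  CH3OOCCH2 → C:3 H:5 O:2
  CH2 → C:1 H:2
  CH2 → C:1 H:2
  CH2 → C:1 H:2
  CH2 → C:1 H:2
  CH2 → C:1 H:2
  CH(Br) → C:1 H:1 Br:1
  CH3 → C:1 H:3
Element totals:
  C: 10
  H: 19
  Br: 1
  O: 2
Molecular formula: C10H19BrO2.
gcd of subscripts (1, 10, 19, 2) = 1, so the empirical formula equals the molecular formula.

C10H19BrO2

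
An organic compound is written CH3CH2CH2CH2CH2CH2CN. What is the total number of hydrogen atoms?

13

Atom tally by fragment:
  CH3 → C:1 H:3
  CH2 → C:1 H:2
  CH2 → C:1 H:2
  CH2 → C:1 H:2
  CH2 → C:1 H:2
  CH2CN → C:2 H:2 N:1
Element totals:
  C: 7
  H: 13
  N: 1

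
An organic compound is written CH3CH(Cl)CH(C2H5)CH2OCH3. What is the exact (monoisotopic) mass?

Element totals:
  C: 7
  H: 15
  Cl: 1
  O: 1
Molecular formula: C7H15ClO.
  M = 7(12.0) + 15(1.007825) + 34.968853 + 15.994915
    = 84.000000 + 15.117375 + 34.968853 + 15.994915 = 150.081143

150.0811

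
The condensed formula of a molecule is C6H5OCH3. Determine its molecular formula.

Atom tally by fragment:
  benzene ring core → C:6 H:6
  (− 1 ring H displaced by substituents)
  + OCH3 → C:1 H:3 O:1
Element totals:
  C: 7
  H: 8
  O: 1

C7H8O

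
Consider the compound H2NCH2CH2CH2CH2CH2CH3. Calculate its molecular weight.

Atom tally by fragment:
  H2NCH2 → C:1 H:4 N:1
  CH2 → C:1 H:2
  CH2 → C:1 H:2
  CH2 → C:1 H:2
  CH2 → C:1 H:2
  CH3 → C:1 H:3
Element totals:
  C: 6
  H: 15
  N: 1
Molecular formula: C6H15N.
  M = 6(12.011) + 15(1.008) + 14.007
    = 72.066 + 15.120 + 14.007 = 101.193

101.19 g/mol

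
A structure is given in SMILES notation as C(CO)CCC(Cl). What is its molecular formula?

C5H11ClO

Atom tally by fragment:
  HOCH2CH2 → C:2 H:5 O:1
  CH2 → C:1 H:2
  CH2 → C:1 H:2
  CH2Cl → C:1 H:2 Cl:1
Element totals:
  C: 5
  H: 11
  Cl: 1
  O: 1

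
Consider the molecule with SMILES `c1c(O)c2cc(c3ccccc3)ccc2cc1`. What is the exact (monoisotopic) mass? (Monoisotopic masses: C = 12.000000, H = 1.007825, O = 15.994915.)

220.0888

Atom tally by fragment:
  naphthalene ring system core → C:10 H:8
  (− 2 ring H displaced by substituents)
  + OH → O:1 H:1
  + C6H5 → C:6 H:5
Element totals:
  C: 16
  H: 12
  O: 1
Molecular formula: C16H12O.
  M = 16(12.0) + 12(1.007825) + 15.994915
    = 192.000000 + 12.093900 + 15.994915 = 220.088815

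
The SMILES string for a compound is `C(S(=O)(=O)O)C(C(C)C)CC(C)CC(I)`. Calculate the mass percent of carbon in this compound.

34.49%

Atom tally by fragment:
  HO3SCH2 → C:1 H:3 S:1 O:3
  CH(CH(CH3)2) → C:4 H:8
  CH2 → C:1 H:2
  CH(CH3) → C:2 H:4
  CH2 → C:1 H:2
  CH2I → C:1 H:2 I:1
Element totals:
  C: 10
  H: 21
  I: 1
  O: 3
  S: 1
Molecular formula: C10H21IO3S.
Molar mass = 348.239 g/mol.
Mass from C: 10 × 12.011 = 120.110 g/mol.
%C = 120.110 / 348.239 × 100 = 34.49%.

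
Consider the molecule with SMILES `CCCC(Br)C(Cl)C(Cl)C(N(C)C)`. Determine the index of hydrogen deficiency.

Atom tally by fragment:
  CH3 → C:1 H:3
  CH2 → C:1 H:2
  CH2 → C:1 H:2
  CH(Br) → C:1 H:1 Br:1
  CH(Cl) → C:1 H:1 Cl:1
  CH(Cl) → C:1 H:1 Cl:1
  CH2N(CH3)2 → C:3 H:8 N:1
Element totals:
  C: 9
  H: 18
  Br: 1
  Cl: 2
  N: 1
Molecular formula: C9H18BrCl2N.
DoU = (2C + 2 + N − H − X) / 2 = (2·9 + 2 + 1 − 18 − 3) / 2 = 0.

0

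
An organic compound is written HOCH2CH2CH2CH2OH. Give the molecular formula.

C4H10O2

Atom tally by fragment:
  HOCH2CH2 → C:2 H:5 O:1
  CH2 → C:1 H:2
  CH2OH → C:1 H:3 O:1
Element totals:
  C: 4
  H: 10
  O: 2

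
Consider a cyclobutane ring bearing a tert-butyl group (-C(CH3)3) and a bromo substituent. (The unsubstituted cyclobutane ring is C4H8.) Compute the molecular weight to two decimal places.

Atom tally by fragment:
  cyclobutane ring core → C:4 H:8
  (− 2 ring H displaced by substituents)
  + C(CH3)3 → C:4 H:9
  + Br → Br:1
Element totals:
  C: 8
  H: 15
  Br: 1
Molecular formula: C8H15Br.
  M = 8(12.011) + 15(1.008) + 79.904
    = 96.088 + 15.120 + 79.904 = 191.112

191.11 g/mol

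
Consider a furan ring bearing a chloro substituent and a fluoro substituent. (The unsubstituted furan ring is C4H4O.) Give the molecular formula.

C4H2ClFO

Atom tally by fragment:
  furan ring core → C:4 H:4 O:1
  (− 2 ring H displaced by substituents)
  + Cl → Cl:1
  + F → F:1
Element totals:
  C: 4
  H: 2
  Cl: 1
  F: 1
  O: 1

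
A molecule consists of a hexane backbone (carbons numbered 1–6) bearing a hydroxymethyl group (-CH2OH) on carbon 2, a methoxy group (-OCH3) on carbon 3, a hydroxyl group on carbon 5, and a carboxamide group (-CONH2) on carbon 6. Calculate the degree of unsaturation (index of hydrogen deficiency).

1

Atom tally by fragment:
  CH3 → C:1 H:3
  CH(CH2OH) → C:2 H:4 O:1
  CH(OCH3) → C:2 H:4 O:1
  CH2 → C:1 H:2
  CH(OH) → C:1 H:2 O:1
  CH2CONH2 → C:2 H:4 O:1 N:1
Element totals:
  C: 9
  H: 19
  N: 1
  O: 4
Molecular formula: C9H19NO4.
DoU = (2C + 2 + N − H − X) / 2 = (2·9 + 2 + 1 − 19 − 0) / 2 = 1.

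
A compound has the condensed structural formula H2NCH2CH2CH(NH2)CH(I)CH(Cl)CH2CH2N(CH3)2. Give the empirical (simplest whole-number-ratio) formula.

C9H21ClIN3

Atom tally by fragment:
  H2NCH2 → C:1 H:4 N:1
  CH2 → C:1 H:2
  CH(NH2) → C:1 H:3 N:1
  CH(I) → C:1 H:1 I:1
  CH(Cl) → C:1 H:1 Cl:1
  CH2 → C:1 H:2
  CH2N(CH3)2 → C:3 H:8 N:1
Element totals:
  C: 9
  H: 21
  Cl: 1
  I: 1
  N: 3
Molecular formula: C9H21ClIN3.
gcd of subscripts (9, 1, 21, 1, 3) = 1, so the empirical formula equals the molecular formula.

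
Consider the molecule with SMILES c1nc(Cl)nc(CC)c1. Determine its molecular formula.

C6H7ClN2

Atom tally by fragment:
  pyrimidine ring core → C:4 H:4 N:2
  (− 2 ring H displaced by substituents)
  + Cl → Cl:1
  + C2H5 → C:2 H:5
Element totals:
  C: 6
  H: 7
  Cl: 1
  N: 2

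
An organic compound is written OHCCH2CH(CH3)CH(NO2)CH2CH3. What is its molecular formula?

C7H13NO3

Element totals:
  C: 7
  H: 13
  N: 1
  O: 3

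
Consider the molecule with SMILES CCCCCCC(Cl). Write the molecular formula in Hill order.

Atom tally by fragment:
  CH3 → C:1 H:3
  CH2 → C:1 H:2
  CH2 → C:1 H:2
  CH2 → C:1 H:2
  CH2 → C:1 H:2
  CH2 → C:1 H:2
  CH2Cl → C:1 H:2 Cl:1
Element totals:
  C: 7
  H: 15
  Cl: 1

C7H15Cl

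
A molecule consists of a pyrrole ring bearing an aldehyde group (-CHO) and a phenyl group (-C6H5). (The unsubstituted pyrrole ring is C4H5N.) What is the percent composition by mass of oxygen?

9.35%

Atom tally by fragment:
  pyrrole ring core → C:4 H:5 N:1
  (− 2 ring H displaced by substituents)
  + CHO → C:1 H:1 O:1
  + C6H5 → C:6 H:5
Element totals:
  C: 11
  H: 9
  N: 1
  O: 1
Molecular formula: C11H9NO.
Molar mass = 171.199 g/mol.
Mass from O: 1 × 15.999 = 15.999 g/mol.
%O = 15.999 / 171.199 × 100 = 9.35%.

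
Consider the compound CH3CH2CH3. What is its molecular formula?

C3H8

Element totals:
  C: 3
  H: 8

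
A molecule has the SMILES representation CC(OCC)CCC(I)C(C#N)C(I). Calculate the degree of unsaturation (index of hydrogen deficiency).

2

Atom tally by fragment:
  CH3 → C:1 H:3
  CH(OC2H5) → C:3 H:6 O:1
  CH2 → C:1 H:2
  CH2 → C:1 H:2
  CH(I) → C:1 H:1 I:1
  CH(CN) → C:2 H:1 N:1
  CH2I → C:1 H:2 I:1
Element totals:
  C: 10
  H: 17
  I: 2
  N: 1
  O: 1
Molecular formula: C10H17I2NO.
DoU = (2C + 2 + N − H − X) / 2 = (2·10 + 2 + 1 − 17 − 2) / 2 = 2.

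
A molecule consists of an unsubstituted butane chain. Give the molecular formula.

C4H10

Atom tally by fragment:
  CH3 → C:1 H:3
  CH2 → C:1 H:2
  CH2 → C:1 H:2
  CH3 → C:1 H:3
Element totals:
  C: 4
  H: 10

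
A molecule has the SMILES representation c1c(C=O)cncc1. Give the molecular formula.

Atom tally by fragment:
  pyridine ring core → C:5 H:5 N:1
  (− 1 ring H displaced by substituents)
  + CHO → C:1 H:1 O:1
Element totals:
  C: 6
  H: 5
  N: 1
  O: 1

C6H5NO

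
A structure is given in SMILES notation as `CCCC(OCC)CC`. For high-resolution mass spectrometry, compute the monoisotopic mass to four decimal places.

130.1358

Atom tally by fragment:
  CH3 → C:1 H:3
  CH2 → C:1 H:2
  CH2 → C:1 H:2
  CH(OC2H5) → C:3 H:6 O:1
  CH2 → C:1 H:2
  CH3 → C:1 H:3
Element totals:
  C: 8
  H: 18
  O: 1
Molecular formula: C8H18O.
  M = 8(12.0) + 18(1.007825) + 15.994915
    = 96.000000 + 18.140850 + 15.994915 = 130.135765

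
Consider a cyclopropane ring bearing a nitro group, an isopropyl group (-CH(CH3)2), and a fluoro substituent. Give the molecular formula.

Atom tally by fragment:
  cyclopropane ring core → C:3 H:6
  (− 3 ring H displaced by substituents)
  + NO2 → N:1 O:2
  + CH(CH3)2 → C:3 H:7
  + F → F:1
Element totals:
  C: 6
  H: 10
  F: 1
  N: 1
  O: 2

C6H10FNO2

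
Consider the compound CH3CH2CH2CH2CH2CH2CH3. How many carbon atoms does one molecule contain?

Element totals:
  C: 7
  H: 16

7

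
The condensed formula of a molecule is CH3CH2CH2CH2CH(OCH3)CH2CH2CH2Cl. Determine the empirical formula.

Atom tally by fragment:
  CH3 → C:1 H:3
  CH2 → C:1 H:2
  CH2 → C:1 H:2
  CH2 → C:1 H:2
  CH(OCH3) → C:2 H:4 O:1
  CH2 → C:1 H:2
  CH2 → C:1 H:2
  CH2Cl → C:1 H:2 Cl:1
Element totals:
  C: 9
  H: 19
  Cl: 1
  O: 1
Molecular formula: C9H19ClO.
gcd of subscripts (9, 1, 19, 1) = 1, so the empirical formula equals the molecular formula.

C9H19ClO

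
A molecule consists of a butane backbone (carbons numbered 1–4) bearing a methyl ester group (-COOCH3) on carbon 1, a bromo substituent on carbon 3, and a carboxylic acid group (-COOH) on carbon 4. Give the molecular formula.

C7H11BrO4

Atom tally by fragment:
  CH3OOCCH2 → C:3 H:5 O:2
  CH2 → C:1 H:2
  CH(Br) → C:1 H:1 Br:1
  CH2COOH → C:2 H:3 O:2
Element totals:
  C: 7
  H: 11
  Br: 1
  O: 4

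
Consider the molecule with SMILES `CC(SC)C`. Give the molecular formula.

Atom tally by fragment:
  CH3 → C:1 H:3
  CH(SCH3) → C:2 H:4 S:1
  CH3 → C:1 H:3
Element totals:
  C: 4
  H: 10
  S: 1

C4H10S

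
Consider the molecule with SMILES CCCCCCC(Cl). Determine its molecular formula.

Atom tally by fragment:
  CH3 → C:1 H:3
  CH2 → C:1 H:2
  CH2 → C:1 H:2
  CH2 → C:1 H:2
  CH2 → C:1 H:2
  CH2 → C:1 H:2
  CH2Cl → C:1 H:2 Cl:1
Element totals:
  C: 7
  H: 15
  Cl: 1

C7H15Cl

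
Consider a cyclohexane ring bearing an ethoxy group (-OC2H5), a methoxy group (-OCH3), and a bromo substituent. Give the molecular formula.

Atom tally by fragment:
  cyclohexane ring core → C:6 H:12
  (− 3 ring H displaced by substituents)
  + OC2H5 → C:2 H:5 O:1
  + OCH3 → C:1 H:3 O:1
  + Br → Br:1
Element totals:
  C: 9
  H: 17
  Br: 1
  O: 2

C9H17BrO2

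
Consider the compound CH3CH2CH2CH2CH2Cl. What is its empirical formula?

C5H11Cl

Atom tally by fragment:
  CH3 → C:1 H:3
  CH2 → C:1 H:2
  CH2 → C:1 H:2
  CH2 → C:1 H:2
  CH2Cl → C:1 H:2 Cl:1
Element totals:
  C: 5
  H: 11
  Cl: 1
Molecular formula: C5H11Cl.
gcd of subscripts (5, 1, 11) = 1, so the empirical formula equals the molecular formula.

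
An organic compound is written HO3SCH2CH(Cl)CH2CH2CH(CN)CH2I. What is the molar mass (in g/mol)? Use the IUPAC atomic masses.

351.58 g/mol

Element totals:
  C: 7
  H: 11
  Cl: 1
  I: 1
  N: 1
  O: 3
  S: 1
Molecular formula: C7H11ClINO3S.
  M = 7(12.011) + 11(1.008) + 35.45 + 126.904 + 14.007 + 3(15.999) + 32.06
    = 84.077 + 11.088 + 35.450 + 126.904 + 14.007 + 47.997 + 32.060 = 351.583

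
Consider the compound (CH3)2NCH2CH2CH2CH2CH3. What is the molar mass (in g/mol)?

Atom tally by fragment:
  (CH3)2NCH2 → C:3 H:8 N:1
  CH2 → C:1 H:2
  CH2 → C:1 H:2
  CH2 → C:1 H:2
  CH3 → C:1 H:3
Element totals:
  C: 7
  H: 17
  N: 1
Molecular formula: C7H17N.
  M = 7(12.011) + 17(1.008) + 14.007
    = 84.077 + 17.136 + 14.007 = 115.220

115.22 g/mol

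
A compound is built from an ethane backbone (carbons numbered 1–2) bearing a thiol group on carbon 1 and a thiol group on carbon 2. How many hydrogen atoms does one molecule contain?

Atom tally by fragment:
  HSCH2 → C:1 H:3 S:1
  CH2SH → C:1 H:3 S:1
Element totals:
  C: 2
  H: 6
  S: 2

6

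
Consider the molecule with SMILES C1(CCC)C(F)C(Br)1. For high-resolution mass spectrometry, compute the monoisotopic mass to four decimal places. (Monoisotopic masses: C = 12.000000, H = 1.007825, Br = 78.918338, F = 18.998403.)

Atom tally by fragment:
  cyclopropane ring core → C:3 H:6
  (− 3 ring H displaced by substituents)
  + CH2CH2CH3 → C:3 H:7
  + F → F:1
  + Br → Br:1
Element totals:
  C: 6
  H: 10
  Br: 1
  F: 1
Molecular formula: C6H10BrF.
  M = 6(12.0) + 10(1.007825) + 78.918338 + 18.998403
    = 72.000000 + 10.078250 + 78.918338 + 18.998403 = 179.994991

179.9950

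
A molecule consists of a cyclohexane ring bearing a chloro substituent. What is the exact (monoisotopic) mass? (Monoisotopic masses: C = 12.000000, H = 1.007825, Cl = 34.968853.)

118.0549

Atom tally by fragment:
  cyclohexane ring core → C:6 H:12
  (− 1 ring H displaced by substituents)
  + Cl → Cl:1
Element totals:
  C: 6
  H: 11
  Cl: 1
Molecular formula: C6H11Cl.
  M = 6(12.0) + 11(1.007825) + 34.968853
    = 72.000000 + 11.086075 + 34.968853 = 118.054928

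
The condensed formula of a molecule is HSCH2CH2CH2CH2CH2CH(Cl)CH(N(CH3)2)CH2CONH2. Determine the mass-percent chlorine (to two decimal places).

13.29%

Element totals:
  C: 11
  H: 23
  Cl: 1
  N: 2
  O: 1
  S: 1
Molecular formula: C11H23ClN2OS.
Molar mass = 266.828 g/mol.
Mass from Cl: 1 × 35.45 = 35.450 g/mol.
%Cl = 35.450 / 266.828 × 100 = 13.29%.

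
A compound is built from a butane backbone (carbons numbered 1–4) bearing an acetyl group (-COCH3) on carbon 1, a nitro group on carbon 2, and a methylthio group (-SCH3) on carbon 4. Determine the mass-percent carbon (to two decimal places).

Atom tally by fragment:
  CH3COCH2 → C:3 H:5 O:1
  CH(NO2) → C:1 H:1 N:1 O:2
  CH2 → C:1 H:2
  CH2SCH3 → C:2 H:5 S:1
Element totals:
  C: 7
  H: 13
  N: 1
  O: 3
  S: 1
Molecular formula: C7H13NO3S.
Molar mass = 191.245 g/mol.
Mass from C: 7 × 12.011 = 84.077 g/mol.
%C = 84.077 / 191.245 × 100 = 43.96%.

43.96%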